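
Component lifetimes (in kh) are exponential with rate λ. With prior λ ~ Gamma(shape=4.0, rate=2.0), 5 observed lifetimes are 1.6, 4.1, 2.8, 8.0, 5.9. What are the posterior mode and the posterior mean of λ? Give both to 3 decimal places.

MAP: 0.328. Posterior mean: 0.369.

Σ times = 22.4. Posterior: Gamma(shape = 4.0+5 = 9.0, rate = 2.0+22.4 = 24.4).
Mode = (α−1)/β = 8.0/24.4 = 0.328.
Mean = α/β = 9.0/24.4 = 0.369.
The mean is pulled above the mode by the posterior's right skew.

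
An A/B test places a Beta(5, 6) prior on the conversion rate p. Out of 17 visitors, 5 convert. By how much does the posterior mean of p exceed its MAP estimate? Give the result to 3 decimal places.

0.011

Posterior: Beta(5+5, 6+12) = Beta(10, 18).
Mode = (10−1)/(10+18−2) = 9/26 = 0.346.
Mean = 10/(10+18) = 10/28 = 0.357.
Difference = 0.357 − 0.346 = 0.011.
The posterior is right-skewed, so the mean exceeds the mode.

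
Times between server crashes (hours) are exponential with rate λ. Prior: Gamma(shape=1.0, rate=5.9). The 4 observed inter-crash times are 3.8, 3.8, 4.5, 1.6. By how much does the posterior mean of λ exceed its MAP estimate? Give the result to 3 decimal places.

0.051

Σ times = 13.7. Posterior: Gamma(shape = 1.0+4 = 5.0, rate = 5.9+13.7 = 19.6).
Mode = (α−1)/β = 4.0/19.6 = 0.204.
Mean = α/β = 5.0/19.6 = 0.255.
Difference = 0.255 − 0.204 = 0.051.
The mean is pulled above the mode by the posterior's right skew.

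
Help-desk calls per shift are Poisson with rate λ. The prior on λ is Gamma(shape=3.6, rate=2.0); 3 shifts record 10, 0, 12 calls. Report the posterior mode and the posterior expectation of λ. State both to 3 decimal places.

MAP = 4.920; posterior mean = 5.120

Σ counts = 22. Posterior: Gamma(shape = 3.6+22 = 25.6, rate = 2.0+3 = 5.0).
Mode = (α−1)/β = 24.6/5.0 = 4.920.
Mean = α/β = 25.6/5.0 = 5.120.
The mean is pulled above the mode by the posterior's right skew.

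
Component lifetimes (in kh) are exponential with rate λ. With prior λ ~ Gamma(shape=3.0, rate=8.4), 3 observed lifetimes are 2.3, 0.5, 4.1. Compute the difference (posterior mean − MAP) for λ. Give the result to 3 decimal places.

Σ times = 6.9. Posterior: Gamma(shape = 3.0+3 = 6.0, rate = 8.4+6.9 = 15.3).
Mode = (α−1)/β = 5.0/15.3 = 0.327.
Mean = α/β = 6.0/15.3 = 0.392.
Difference = 0.392 − 0.327 = 0.065.

0.065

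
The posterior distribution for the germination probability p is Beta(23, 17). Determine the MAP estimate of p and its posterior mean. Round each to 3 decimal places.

Mode = (23−1)/(23+17−2) = 22/38 = 0.579.
Mean = 23/(23+17) = 23/40 = 0.575.
The posterior is left-skewed, so the mode exceeds the mean.

MAP = 0.579; posterior mean = 0.575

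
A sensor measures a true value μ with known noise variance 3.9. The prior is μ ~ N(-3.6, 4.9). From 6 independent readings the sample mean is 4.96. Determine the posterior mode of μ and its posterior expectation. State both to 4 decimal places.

MAP: 3.9575. Posterior mean: 3.9575.

Posterior for μ is Normal. Precision-weighted mean: (1/4.9·-3.6 + 6/3.9·4.96) / (1/4.9 + 6/3.9) = 3.9575.
A Normal posterior is symmetric, so mode = mean.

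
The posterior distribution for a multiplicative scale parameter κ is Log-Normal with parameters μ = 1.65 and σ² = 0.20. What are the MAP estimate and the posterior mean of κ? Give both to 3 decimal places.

κ_MAP = 4.263, E[κ|data] = 5.755

Mode = exp(μ − σ²) = exp(1.45) = 4.263.
Mean = exp(μ + σ²/2) = exp(1.750) = 5.755.
The posterior is right-skewed, so the mean exceeds the mode.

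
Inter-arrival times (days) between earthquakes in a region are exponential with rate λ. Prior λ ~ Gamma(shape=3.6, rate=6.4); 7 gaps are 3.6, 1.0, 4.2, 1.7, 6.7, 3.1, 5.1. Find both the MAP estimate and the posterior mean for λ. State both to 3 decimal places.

Σ times = 25.4. Posterior: Gamma(shape = 3.6+7 = 10.6, rate = 6.4+25.4 = 31.8).
Mode = (α−1)/β = 9.6/31.8 = 0.302.
Mean = α/β = 10.6/31.8 = 0.333.

λ_MAP = 0.302, E[λ|data] = 0.333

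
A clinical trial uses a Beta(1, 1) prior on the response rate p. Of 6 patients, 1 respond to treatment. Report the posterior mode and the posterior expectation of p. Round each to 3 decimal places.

Posterior: Beta(1+1, 1+5) = Beta(2, 6).
Mode = (2−1)/(2+6−2) = 1/6 = 0.167.
With a flat prior the MAP equals the MLE, 1/6.
Mean = 2/(2+6) = 2/8 = 0.250.

MAP = 0.167, posterior mean = 0.250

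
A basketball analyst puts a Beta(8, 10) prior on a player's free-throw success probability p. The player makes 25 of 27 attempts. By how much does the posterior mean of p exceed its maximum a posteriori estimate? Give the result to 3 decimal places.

-0.011

Posterior: Beta(8+25, 10+2) = Beta(33, 12).
Mode = (33−1)/(33+12−2) = 32/43 = 0.744.
Mean = 33/(33+12) = 33/45 = 0.733.
Difference = 0.733 − 0.744 = -0.011.
Mode > mean: the posterior has a left tail.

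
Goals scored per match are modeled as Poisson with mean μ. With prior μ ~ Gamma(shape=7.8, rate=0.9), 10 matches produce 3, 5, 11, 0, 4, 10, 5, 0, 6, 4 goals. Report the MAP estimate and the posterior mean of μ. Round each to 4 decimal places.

Σ counts = 48. Posterior: Gamma(shape = 7.8+48 = 55.8, rate = 0.9+10 = 10.9).
Mode = (α−1)/β = 54.8/10.9 = 5.0275.
Mean = α/β = 55.8/10.9 = 5.1193.

MAP: 5.0275. Posterior mean: 5.1193.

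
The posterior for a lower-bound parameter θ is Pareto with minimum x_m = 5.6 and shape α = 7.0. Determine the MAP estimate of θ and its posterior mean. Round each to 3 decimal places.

θ_MAP = 5.600, E[θ|data] = 6.533

The Pareto density is strictly decreasing on [x_m, ∞), so the mode is x_m = 5.600.
Mean = α·x_m/(α−1) = 7.0·5.6/6.0 = 6.533.
Right-skewed posterior ⇒ mode < mean.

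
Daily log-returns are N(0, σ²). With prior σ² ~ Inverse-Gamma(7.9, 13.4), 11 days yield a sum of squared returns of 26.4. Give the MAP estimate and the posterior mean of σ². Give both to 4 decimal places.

Posterior: Inverse-Gamma(shape = 7.9+11/2 = 13.4, scale = 13.4+26.4/2 = 26.6).
Mode = β/(α+1) = 26.6/14.4 = 1.8472.
Mean = β/(α−1) = 26.6/12.4 = 2.1452.
Mean > mode: the posterior has a right tail.

σ²_MAP = 1.8472, E[σ²|data] = 2.1452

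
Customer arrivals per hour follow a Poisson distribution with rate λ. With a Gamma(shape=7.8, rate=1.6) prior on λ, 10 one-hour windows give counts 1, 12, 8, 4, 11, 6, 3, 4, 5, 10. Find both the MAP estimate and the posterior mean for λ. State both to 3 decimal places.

Σ counts = 64. Posterior: Gamma(shape = 7.8+64 = 71.8, rate = 1.6+10 = 11.6).
Mode = (α−1)/β = 70.8/11.6 = 6.103.
Mean = α/β = 71.8/11.6 = 6.190.
The posterior is right-skewed, so the mean exceeds the mode.

MAP = 6.103; posterior mean = 6.190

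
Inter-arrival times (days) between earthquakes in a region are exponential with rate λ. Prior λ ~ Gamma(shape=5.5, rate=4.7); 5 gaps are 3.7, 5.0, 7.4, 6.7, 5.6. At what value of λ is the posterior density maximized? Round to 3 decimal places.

Σ times = 28.4. Posterior: Gamma(shape = 5.5+5 = 10.5, rate = 4.7+28.4 = 33.1).
Mode = (α−1)/β = 9.5/33.1 = 0.287.
Mean = α/β = 10.5/33.1 = 0.317.
This is the posterior mode — the MAP estimate.

0.287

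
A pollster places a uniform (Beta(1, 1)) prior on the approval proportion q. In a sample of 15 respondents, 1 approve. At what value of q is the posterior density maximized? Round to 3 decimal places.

0.067

Posterior: Beta(1+1, 1+14) = Beta(2, 15).
Mode = (2−1)/(2+15−2) = 1/15 = 0.067.
With a flat prior the MAP equals the MLE, 1/15.
Mean = 2/(2+15) = 2/17 = 0.118.
This is the posterior mode — the MAP estimate.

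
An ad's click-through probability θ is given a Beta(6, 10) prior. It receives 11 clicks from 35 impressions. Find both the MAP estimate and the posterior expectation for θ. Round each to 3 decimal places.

MAP: 0.327. Posterior mean: 0.333.

Posterior: Beta(6+11, 10+24) = Beta(17, 34).
Mode = (17−1)/(17+34−2) = 16/49 = 0.327.
Mean = 17/(17+34) = 17/51 = 0.333.
The mean is pulled above the mode by the posterior's right skew.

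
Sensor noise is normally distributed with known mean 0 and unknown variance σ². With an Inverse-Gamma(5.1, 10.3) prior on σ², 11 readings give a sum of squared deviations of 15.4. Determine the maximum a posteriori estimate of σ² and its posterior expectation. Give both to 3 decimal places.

Posterior: Inverse-Gamma(shape = 5.1+11/2 = 10.6, scale = 10.3+15.4/2 = 18.0).
Mode = β/(α+1) = 18.0/11.6 = 1.552.
Mean = β/(α−1) = 18.0/9.6 = 1.875.
The mean is pulled above the mode by the posterior's right skew.

MAP = 1.552, posterior mean = 1.875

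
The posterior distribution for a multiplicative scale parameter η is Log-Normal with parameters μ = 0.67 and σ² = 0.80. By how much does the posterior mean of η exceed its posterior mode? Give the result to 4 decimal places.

Mode = exp(μ − σ²) = exp(-0.13) = 0.8781.
Mean = exp(μ + σ²/2) = exp(1.070) = 2.9154.
Difference = 2.9154 − 0.8781 = 2.0373.

2.0373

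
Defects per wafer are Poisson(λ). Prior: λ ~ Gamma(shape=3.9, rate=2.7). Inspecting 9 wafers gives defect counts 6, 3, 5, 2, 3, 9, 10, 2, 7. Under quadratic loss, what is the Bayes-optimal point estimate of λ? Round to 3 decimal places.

Σ counts = 47. Posterior: Gamma(shape = 3.9+47 = 50.9, rate = 2.7+9 = 11.7).
Mode = (α−1)/β = 49.9/11.7 = 4.265.
Mean = α/β = 50.9/11.7 = 4.350.
Quadratic loss ⇒ the optimal estimator is the posterior mean.

4.350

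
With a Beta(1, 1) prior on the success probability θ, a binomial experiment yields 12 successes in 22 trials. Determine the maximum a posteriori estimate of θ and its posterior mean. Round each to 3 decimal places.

Posterior: Beta(1+12, 1+10) = Beta(13, 11).
Mode = (13−1)/(13+11−2) = 12/22 = 0.545.
With a flat prior the MAP equals the MLE, 12/22.
Mean = 13/(13+11) = 13/24 = 0.542.
The mean is pulled below the mode by the posterior's left skew.

MAP = 0.545, posterior mean = 0.542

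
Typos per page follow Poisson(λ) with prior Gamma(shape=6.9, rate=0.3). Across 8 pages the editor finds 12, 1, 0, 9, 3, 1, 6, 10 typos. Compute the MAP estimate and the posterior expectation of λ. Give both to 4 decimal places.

MAP = 5.7711, posterior mean = 5.8916

Σ counts = 42. Posterior: Gamma(shape = 6.9+42 = 48.9, rate = 0.3+8 = 8.3).
Mode = (α−1)/β = 47.9/8.3 = 5.7711.
Mean = α/β = 48.9/8.3 = 5.8916.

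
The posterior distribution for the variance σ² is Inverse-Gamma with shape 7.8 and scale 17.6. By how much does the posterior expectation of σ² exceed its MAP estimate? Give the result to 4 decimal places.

Mode = β/(α+1) = 17.6/8.8 = 2.0000.
Mean = β/(α−1) = 17.6/6.8 = 2.5882.
Difference = 2.5882 − 2.0000 = 0.5882.
The posterior is right-skewed, so the mean exceeds the mode.

0.5882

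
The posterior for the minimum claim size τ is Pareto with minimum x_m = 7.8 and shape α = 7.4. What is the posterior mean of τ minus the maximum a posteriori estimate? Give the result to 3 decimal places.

The Pareto density is strictly decreasing on [x_m, ∞), so the mode is x_m = 7.800.
Mean = α·x_m/(α−1) = 7.4·7.8/6.4 = 9.019.
Difference = 9.019 − 7.800 = 1.219.
The posterior is right-skewed, so the mean exceeds the mode.

1.219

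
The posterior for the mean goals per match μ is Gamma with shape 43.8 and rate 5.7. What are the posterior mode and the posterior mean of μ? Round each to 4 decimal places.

Mode = (α−1)/β = 42.8/5.7 = 7.5088.
Mean = α/β = 43.8/5.7 = 7.6842.

MAP = 7.5088; posterior mean = 7.6842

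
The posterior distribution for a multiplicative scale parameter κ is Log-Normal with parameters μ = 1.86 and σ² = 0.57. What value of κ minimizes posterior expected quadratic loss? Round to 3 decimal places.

Mode = exp(μ − σ²) = exp(1.29) = 3.633.
Mean = exp(μ + σ²/2) = exp(2.145) = 8.542.
Quadratic loss ⇒ the optimal estimator is the posterior mean.

8.542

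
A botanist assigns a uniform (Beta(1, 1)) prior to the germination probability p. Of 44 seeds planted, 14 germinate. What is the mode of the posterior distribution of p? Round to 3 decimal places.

0.318

Posterior: Beta(1+14, 1+30) = Beta(15, 31).
Mode = (15−1)/(15+31−2) = 14/44 = 0.318.
With a flat prior the MAP equals the MLE, 14/44.
Mean = 15/(15+31) = 15/46 = 0.326.
This is the posterior mode — the MAP estimate.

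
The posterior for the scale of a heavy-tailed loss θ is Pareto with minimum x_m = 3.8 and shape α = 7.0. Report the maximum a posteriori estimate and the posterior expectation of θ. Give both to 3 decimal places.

MAP: 3.800. Posterior mean: 4.433.

The Pareto density is strictly decreasing on [x_m, ∞), so the mode is x_m = 3.800.
Mean = α·x_m/(α−1) = 7.0·3.8/6.0 = 4.433.
Right-skewed posterior ⇒ mode < mean.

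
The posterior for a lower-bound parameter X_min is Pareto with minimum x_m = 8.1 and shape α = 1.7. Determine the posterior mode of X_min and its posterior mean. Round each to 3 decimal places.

The Pareto density is strictly decreasing on [x_m, ∞), so the mode is x_m = 8.100.
Mean = α·x_m/(α−1) = 1.7·8.1/0.7 = 19.671.

MAP: 8.100. Posterior mean: 19.671.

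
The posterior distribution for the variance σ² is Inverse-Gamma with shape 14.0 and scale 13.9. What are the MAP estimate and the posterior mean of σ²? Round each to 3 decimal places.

MAP = 0.927; posterior mean = 1.069

Mode = β/(α+1) = 13.9/15.0 = 0.927.
Mean = β/(α−1) = 13.9/13.0 = 1.069.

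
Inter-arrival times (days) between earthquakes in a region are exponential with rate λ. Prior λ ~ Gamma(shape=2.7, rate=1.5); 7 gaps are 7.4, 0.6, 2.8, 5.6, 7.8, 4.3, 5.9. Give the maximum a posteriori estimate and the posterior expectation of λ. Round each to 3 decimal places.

Σ times = 34.4. Posterior: Gamma(shape = 2.7+7 = 9.7, rate = 1.5+34.4 = 35.9).
Mode = (α−1)/β = 8.7/35.9 = 0.242.
Mean = α/β = 9.7/35.9 = 0.270.
The mean is pulled above the mode by the posterior's right skew.

λ_MAP = 0.242, E[λ|data] = 0.270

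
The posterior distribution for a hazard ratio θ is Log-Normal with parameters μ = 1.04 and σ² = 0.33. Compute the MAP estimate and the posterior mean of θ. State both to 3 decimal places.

MAP = 2.034; posterior mean = 3.337

Mode = exp(μ − σ²) = exp(0.71) = 2.034.
Mean = exp(μ + σ²/2) = exp(1.205) = 3.337.
The posterior is right-skewed, so the mean exceeds the mode.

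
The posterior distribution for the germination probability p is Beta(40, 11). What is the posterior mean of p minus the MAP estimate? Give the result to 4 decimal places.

-0.0116

Mode = (40−1)/(40+11−2) = 39/49 = 0.7959.
Mean = 40/(40+11) = 40/51 = 0.7843.
Difference = 0.7843 − 0.7959 = -0.0116.
The posterior is left-skewed, so the mode exceeds the mean.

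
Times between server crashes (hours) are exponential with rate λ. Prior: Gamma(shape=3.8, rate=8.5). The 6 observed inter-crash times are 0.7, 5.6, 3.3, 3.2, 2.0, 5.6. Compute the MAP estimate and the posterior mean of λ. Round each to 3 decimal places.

MAP: 0.304. Posterior mean: 0.339.

Σ times = 20.4. Posterior: Gamma(shape = 3.8+6 = 9.8, rate = 8.5+20.4 = 28.9).
Mode = (α−1)/β = 8.8/28.9 = 0.304.
Mean = α/β = 9.8/28.9 = 0.339.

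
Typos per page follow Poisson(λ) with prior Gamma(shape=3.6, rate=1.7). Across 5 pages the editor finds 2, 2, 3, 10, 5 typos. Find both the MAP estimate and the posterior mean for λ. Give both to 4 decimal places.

MAP = 3.6716; posterior mean = 3.8209

Σ counts = 22. Posterior: Gamma(shape = 3.6+22 = 25.6, rate = 1.7+5 = 6.7).
Mode = (α−1)/β = 24.6/6.7 = 3.6716.
Mean = α/β = 25.6/6.7 = 3.8209.
The mean is pulled above the mode by the posterior's right skew.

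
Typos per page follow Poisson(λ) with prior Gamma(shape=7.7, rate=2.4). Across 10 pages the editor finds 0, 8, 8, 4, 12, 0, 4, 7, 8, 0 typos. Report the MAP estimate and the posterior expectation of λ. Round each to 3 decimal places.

Σ counts = 51. Posterior: Gamma(shape = 7.7+51 = 58.7, rate = 2.4+10 = 12.4).
Mode = (α−1)/β = 57.7/12.4 = 4.653.
Mean = α/β = 58.7/12.4 = 4.734.

MAP: 4.653. Posterior mean: 4.734.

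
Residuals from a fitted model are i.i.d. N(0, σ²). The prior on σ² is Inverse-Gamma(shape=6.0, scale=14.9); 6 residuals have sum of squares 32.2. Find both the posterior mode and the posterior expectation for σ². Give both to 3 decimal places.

Posterior: Inverse-Gamma(shape = 6.0+6/2 = 9.0, scale = 14.9+32.2/2 = 31.0).
Mode = β/(α+1) = 31.0/10.0 = 3.100.
Mean = β/(α−1) = 31.0/8.0 = 3.875.

posterior mode = 3.100, posterior expectation = 3.875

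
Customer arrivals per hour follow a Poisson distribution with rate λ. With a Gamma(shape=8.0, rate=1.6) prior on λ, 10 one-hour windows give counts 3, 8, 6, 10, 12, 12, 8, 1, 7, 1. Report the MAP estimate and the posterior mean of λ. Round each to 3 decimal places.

MAP estimate = 6.466, posterior mean = 6.552

Σ counts = 68. Posterior: Gamma(shape = 8.0+68 = 76.0, rate = 1.6+10 = 11.6).
Mode = (α−1)/β = 75.0/11.6 = 6.466.
Mean = α/β = 76.0/11.6 = 6.552.
Mean > mode: the posterior has a right tail.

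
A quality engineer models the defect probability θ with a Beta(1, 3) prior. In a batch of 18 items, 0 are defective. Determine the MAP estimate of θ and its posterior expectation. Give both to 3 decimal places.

MAP = 0.000, posterior mean = 0.045

Posterior: Beta(1+0, 3+18) = Beta(1, 21).
Since α = 1 ≤ 1 and β > 1, the Beta density is monotone decreasing on [0,1]; the mode is at 0.
Mean = 1/(1+21) = 0.045.
Right-skewed posterior ⇒ mode < mean.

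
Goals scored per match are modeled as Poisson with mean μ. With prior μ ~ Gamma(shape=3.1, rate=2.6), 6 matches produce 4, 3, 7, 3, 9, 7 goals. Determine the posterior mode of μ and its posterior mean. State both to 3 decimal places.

MAP: 4.081. Posterior mean: 4.198.

Σ counts = 33. Posterior: Gamma(shape = 3.1+33 = 36.1, rate = 2.6+6 = 8.6).
Mode = (α−1)/β = 35.1/8.6 = 4.081.
Mean = α/β = 36.1/8.6 = 4.198.
Mean > mode: the posterior has a right tail.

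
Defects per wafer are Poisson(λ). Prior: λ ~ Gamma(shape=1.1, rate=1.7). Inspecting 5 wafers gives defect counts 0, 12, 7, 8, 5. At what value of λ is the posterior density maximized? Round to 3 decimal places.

Σ counts = 32. Posterior: Gamma(shape = 1.1+32 = 33.1, rate = 1.7+5 = 6.7).
Mode = (α−1)/β = 32.1/6.7 = 4.791.
Mean = α/β = 33.1/6.7 = 4.940.
This is the posterior mode — the MAP estimate.

4.791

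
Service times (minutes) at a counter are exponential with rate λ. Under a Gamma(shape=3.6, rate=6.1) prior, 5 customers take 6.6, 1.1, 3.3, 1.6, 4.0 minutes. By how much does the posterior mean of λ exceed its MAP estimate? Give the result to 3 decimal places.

Σ times = 16.6. Posterior: Gamma(shape = 3.6+5 = 8.6, rate = 6.1+16.6 = 22.7).
Mode = (α−1)/β = 7.6/22.7 = 0.335.
Mean = α/β = 8.6/22.7 = 0.379.
Difference = 0.379 − 0.335 = 0.044.

0.044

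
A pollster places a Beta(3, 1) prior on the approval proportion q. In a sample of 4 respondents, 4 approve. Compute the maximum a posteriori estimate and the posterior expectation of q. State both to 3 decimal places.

MAP = 1.000, posterior mean = 0.875

Posterior: Beta(3+4, 1+0) = Beta(7, 1).
Since β = 1 ≤ 1 and α > 1, the Beta density is monotone increasing on [0,1]; the mode is at 1.
Mean = 7/(7+1) = 0.875.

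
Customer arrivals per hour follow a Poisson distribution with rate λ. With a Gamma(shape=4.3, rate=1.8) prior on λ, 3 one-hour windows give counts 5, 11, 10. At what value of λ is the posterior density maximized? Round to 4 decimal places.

Σ counts = 26. Posterior: Gamma(shape = 4.3+26 = 30.3, rate = 1.8+3 = 4.8).
Mode = (α−1)/β = 29.3/4.8 = 6.1042.
Mean = α/β = 30.3/4.8 = 6.3125.
This is the posterior mode — the MAP estimate.

6.1042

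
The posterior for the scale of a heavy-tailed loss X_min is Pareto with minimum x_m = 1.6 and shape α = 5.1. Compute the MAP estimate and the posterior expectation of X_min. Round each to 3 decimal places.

The Pareto density is strictly decreasing on [x_m, ∞), so the mode is x_m = 1.600.
Mean = α·x_m/(α−1) = 5.1·1.6/4.1 = 1.990.
Mean > mode: the posterior has a right tail.

MAP: 1.600. Posterior mean: 1.990.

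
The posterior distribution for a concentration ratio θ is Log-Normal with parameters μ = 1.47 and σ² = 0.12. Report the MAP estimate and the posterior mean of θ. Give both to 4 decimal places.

Mode = exp(μ − σ²) = exp(1.35) = 3.8574.
Mean = exp(μ + σ²/2) = exp(1.530) = 4.6182.
Right-skewed posterior ⇒ mode < mean.

MAP = 3.8574; posterior mean = 4.6182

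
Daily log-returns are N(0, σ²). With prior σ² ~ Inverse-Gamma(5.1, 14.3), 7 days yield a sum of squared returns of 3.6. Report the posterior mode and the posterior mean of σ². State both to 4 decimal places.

MAP = 1.6771, posterior mean = 2.1184

Posterior: Inverse-Gamma(shape = 5.1+7/2 = 8.6, scale = 14.3+3.6/2 = 16.1).
Mode = β/(α+1) = 16.1/9.6 = 1.6771.
Mean = β/(α−1) = 16.1/7.6 = 2.1184.
The mean is pulled above the mode by the posterior's right skew.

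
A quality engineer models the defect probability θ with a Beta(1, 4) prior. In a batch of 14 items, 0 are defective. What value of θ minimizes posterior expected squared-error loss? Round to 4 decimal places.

Posterior: Beta(1+0, 4+14) = Beta(1, 18).
Since α = 1 ≤ 1 and β > 1, the Beta density is monotone decreasing on [0,1]; the mode is at 0.
Mean = 1/(1+18) = 0.0526.
Squared-error loss ⇒ the optimal estimator is the posterior mean.

0.0526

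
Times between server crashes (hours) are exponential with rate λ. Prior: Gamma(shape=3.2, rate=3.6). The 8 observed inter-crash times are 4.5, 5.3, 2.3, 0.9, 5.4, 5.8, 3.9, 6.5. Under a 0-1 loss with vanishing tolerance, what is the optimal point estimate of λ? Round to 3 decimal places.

0.267

Σ times = 34.6. Posterior: Gamma(shape = 3.2+8 = 11.2, rate = 3.6+34.6 = 38.2).
Mode = (α−1)/β = 10.2/38.2 = 0.267.
Mean = α/β = 11.2/38.2 = 0.293.
This is the posterior mode — the MAP estimate.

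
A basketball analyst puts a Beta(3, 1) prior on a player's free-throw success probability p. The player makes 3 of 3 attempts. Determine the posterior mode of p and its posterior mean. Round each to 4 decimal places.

MAP = 1.0000; posterior mean = 0.8571

Posterior: Beta(3+3, 1+0) = Beta(6, 1).
Since β = 1 ≤ 1 and α > 1, the Beta density is monotone increasing on [0,1]; the mode is at 1.
Mean = 6/(6+1) = 0.8571.
Left-skewed posterior ⇒ mean < mode.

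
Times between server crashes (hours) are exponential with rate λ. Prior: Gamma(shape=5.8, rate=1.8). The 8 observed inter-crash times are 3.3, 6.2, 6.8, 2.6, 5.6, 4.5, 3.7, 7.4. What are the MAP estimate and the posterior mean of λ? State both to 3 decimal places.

MAP = 0.305, posterior mean = 0.329

Σ times = 40.1. Posterior: Gamma(shape = 5.8+8 = 13.8, rate = 1.8+40.1 = 41.9).
Mode = (α−1)/β = 12.8/41.9 = 0.305.
Mean = α/β = 13.8/41.9 = 0.329.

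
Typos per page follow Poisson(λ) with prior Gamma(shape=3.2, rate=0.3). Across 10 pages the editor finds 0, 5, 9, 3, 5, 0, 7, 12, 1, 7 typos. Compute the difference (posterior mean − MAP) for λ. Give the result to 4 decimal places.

Σ counts = 49. Posterior: Gamma(shape = 3.2+49 = 52.2, rate = 0.3+10 = 10.3).
Mode = (α−1)/β = 51.2/10.3 = 4.9709.
Mean = α/β = 52.2/10.3 = 5.0680.
Difference = 5.0680 − 4.9709 = 0.0971.
The mean is pulled above the mode by the posterior's right skew.

0.0971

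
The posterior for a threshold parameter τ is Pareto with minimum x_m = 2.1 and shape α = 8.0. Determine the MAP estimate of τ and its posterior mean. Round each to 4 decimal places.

τ_MAP = 2.1000, E[τ|data] = 2.4000

The Pareto density is strictly decreasing on [x_m, ∞), so the mode is x_m = 2.1000.
Mean = α·x_m/(α−1) = 8.0·2.1/7.0 = 2.4000.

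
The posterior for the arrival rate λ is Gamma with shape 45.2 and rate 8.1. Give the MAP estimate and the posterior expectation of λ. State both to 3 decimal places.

Mode = (α−1)/β = 44.2/8.1 = 5.457.
Mean = α/β = 45.2/8.1 = 5.580.

λ_MAP = 5.457, E[λ|data] = 5.580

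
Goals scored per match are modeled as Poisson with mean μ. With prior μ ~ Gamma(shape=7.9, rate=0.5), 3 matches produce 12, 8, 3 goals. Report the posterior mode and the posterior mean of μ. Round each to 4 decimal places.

Σ counts = 23. Posterior: Gamma(shape = 7.9+23 = 30.9, rate = 0.5+3 = 3.5).
Mode = (α−1)/β = 29.9/3.5 = 8.5429.
Mean = α/β = 30.9/3.5 = 8.8286.

MAP = 8.5429; posterior mean = 8.8286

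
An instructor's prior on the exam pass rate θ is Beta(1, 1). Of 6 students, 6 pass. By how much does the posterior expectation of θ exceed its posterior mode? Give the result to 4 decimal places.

-0.1250

Posterior: Beta(1+6, 1+0) = Beta(7, 1).
Since β = 1 ≤ 1 and α > 1, the Beta density is monotone increasing on [0,1]; the mode is at 1.
Mean = 7/(7+1) = 0.8750.
Difference = 0.8750 − 1.0000 = -0.1250.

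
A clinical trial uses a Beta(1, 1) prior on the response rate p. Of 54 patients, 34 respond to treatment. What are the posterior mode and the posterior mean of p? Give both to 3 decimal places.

Posterior: Beta(1+34, 1+20) = Beta(35, 21).
Mode = (35−1)/(35+21−2) = 34/54 = 0.630.
With a flat prior the MAP equals the MLE, 34/54.
Mean = 35/(35+21) = 35/56 = 0.625.

MAP: 0.630. Posterior mean: 0.625.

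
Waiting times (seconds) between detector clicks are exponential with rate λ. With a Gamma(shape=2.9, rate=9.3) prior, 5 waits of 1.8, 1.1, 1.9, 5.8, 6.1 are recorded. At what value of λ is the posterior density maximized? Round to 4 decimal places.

Σ times = 16.7. Posterior: Gamma(shape = 2.9+5 = 7.9, rate = 9.3+16.7 = 26.0).
Mode = (α−1)/β = 6.9/26.0 = 0.2654.
Mean = α/β = 7.9/26.0 = 0.3038.
This is the posterior mode — the MAP estimate.

0.2654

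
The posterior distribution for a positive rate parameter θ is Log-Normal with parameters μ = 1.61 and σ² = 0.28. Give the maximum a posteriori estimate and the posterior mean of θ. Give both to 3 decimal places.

MAP: 3.781. Posterior mean: 5.755.

Mode = exp(μ − σ²) = exp(1.33) = 3.781.
Mean = exp(μ + σ²/2) = exp(1.750) = 5.755.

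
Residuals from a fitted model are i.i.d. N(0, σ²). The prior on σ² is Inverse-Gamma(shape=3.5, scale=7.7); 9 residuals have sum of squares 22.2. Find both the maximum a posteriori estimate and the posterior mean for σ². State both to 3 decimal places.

maximum a posteriori estimate = 2.089, posterior mean = 2.686

Posterior: Inverse-Gamma(shape = 3.5+9/2 = 8.0, scale = 7.7+22.2/2 = 18.8).
Mode = β/(α+1) = 18.8/9.0 = 2.089.
Mean = β/(α−1) = 18.8/7.0 = 2.686.
The mean is pulled above the mode by the posterior's right skew.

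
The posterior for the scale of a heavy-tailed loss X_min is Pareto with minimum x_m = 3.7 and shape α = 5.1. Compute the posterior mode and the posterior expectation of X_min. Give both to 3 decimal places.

X_min_MAP = 3.700, E[X_min|data] = 4.602

The Pareto density is strictly decreasing on [x_m, ∞), so the mode is x_m = 3.700.
Mean = α·x_m/(α−1) = 5.1·3.7/4.1 = 4.602.
The mean is pulled above the mode by the posterior's right skew.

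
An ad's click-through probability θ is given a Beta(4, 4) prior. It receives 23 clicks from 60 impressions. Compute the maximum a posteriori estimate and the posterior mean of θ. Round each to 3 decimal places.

Posterior: Beta(4+23, 4+37) = Beta(27, 41).
Mode = (27−1)/(27+41−2) = 26/66 = 0.394.
Mean = 27/(27+41) = 27/68 = 0.397.
Mean > mode: the posterior has a right tail.

maximum a posteriori estimate = 0.394, posterior mean = 0.397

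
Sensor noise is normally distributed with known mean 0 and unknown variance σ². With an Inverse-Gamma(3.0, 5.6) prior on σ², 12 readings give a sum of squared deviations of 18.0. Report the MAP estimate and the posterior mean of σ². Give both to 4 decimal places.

Posterior: Inverse-Gamma(shape = 3.0+12/2 = 9.0, scale = 5.6+18.0/2 = 14.6).
Mode = β/(α+1) = 14.6/10.0 = 1.4600.
Mean = β/(α−1) = 14.6/8.0 = 1.8250.
Mean > mode: the posterior has a right tail.

MAP: 1.4600. Posterior mean: 1.8250.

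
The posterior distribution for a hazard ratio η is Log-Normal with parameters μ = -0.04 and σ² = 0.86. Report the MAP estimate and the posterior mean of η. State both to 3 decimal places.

η_MAP = 0.407, E[η|data] = 1.477

Mode = exp(μ − σ²) = exp(-0.90) = 0.407.
Mean = exp(μ + σ²/2) = exp(0.390) = 1.477.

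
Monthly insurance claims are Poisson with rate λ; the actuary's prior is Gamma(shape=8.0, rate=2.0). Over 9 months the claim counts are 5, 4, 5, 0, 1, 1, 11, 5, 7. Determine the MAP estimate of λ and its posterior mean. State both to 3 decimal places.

MAP: 4.182. Posterior mean: 4.273.

Σ counts = 39. Posterior: Gamma(shape = 8.0+39 = 47.0, rate = 2.0+9 = 11.0).
Mode = (α−1)/β = 46.0/11.0 = 4.182.
Mean = α/β = 47.0/11.0 = 4.273.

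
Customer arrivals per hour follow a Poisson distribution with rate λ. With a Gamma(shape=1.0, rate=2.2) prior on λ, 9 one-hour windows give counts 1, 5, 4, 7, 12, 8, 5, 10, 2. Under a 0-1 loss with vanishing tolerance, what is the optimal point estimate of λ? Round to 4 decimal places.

Σ counts = 54. Posterior: Gamma(shape = 1.0+54 = 55.0, rate = 2.2+9 = 11.2).
Mode = (α−1)/β = 54.0/11.2 = 4.8214.
Mean = α/β = 55.0/11.2 = 4.9107.
This is the posterior mode — the MAP estimate.

4.8214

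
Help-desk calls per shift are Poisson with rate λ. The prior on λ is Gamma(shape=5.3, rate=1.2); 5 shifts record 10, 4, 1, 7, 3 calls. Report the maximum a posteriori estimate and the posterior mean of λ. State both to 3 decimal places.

Σ counts = 25. Posterior: Gamma(shape = 5.3+25 = 30.3, rate = 1.2+5 = 6.2).
Mode = (α−1)/β = 29.3/6.2 = 4.726.
Mean = α/β = 30.3/6.2 = 4.887.

MAP = 4.726, posterior mean = 4.887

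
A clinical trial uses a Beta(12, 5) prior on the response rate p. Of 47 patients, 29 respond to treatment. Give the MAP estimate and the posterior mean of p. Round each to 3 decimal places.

MAP = 0.645, posterior mean = 0.641

Posterior: Beta(12+29, 5+18) = Beta(41, 23).
Mode = (41−1)/(41+23−2) = 40/62 = 0.645.
Mean = 41/(41+23) = 41/64 = 0.641.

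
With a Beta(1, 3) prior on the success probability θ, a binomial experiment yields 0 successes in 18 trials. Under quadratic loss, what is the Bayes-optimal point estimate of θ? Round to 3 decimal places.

0.045

Posterior: Beta(1+0, 3+18) = Beta(1, 21).
Since α = 1 ≤ 1 and β > 1, the Beta density is monotone decreasing on [0,1]; the mode is at 0.
Mean = 1/(1+21) = 0.045.
Quadratic loss ⇒ the optimal estimator is the posterior mean.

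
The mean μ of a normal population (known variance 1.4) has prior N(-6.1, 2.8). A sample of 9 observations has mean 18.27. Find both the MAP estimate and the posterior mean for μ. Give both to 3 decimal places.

MAP: 16.987. Posterior mean: 16.987.

Posterior for μ is Normal. Precision-weighted mean: (1/2.8·-6.1 + 9/1.4·18.27) / (1/2.8 + 9/1.4) = 16.987.
A Normal posterior is symmetric, so mode = mean.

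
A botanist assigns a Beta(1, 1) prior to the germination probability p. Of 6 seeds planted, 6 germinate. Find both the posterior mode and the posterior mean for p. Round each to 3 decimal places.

Posterior: Beta(1+6, 1+0) = Beta(7, 1).
Since β = 1 ≤ 1 and α > 1, the Beta density is monotone increasing on [0,1]; the mode is at 1.
Mean = 7/(7+1) = 0.875.
The mean is pulled below the mode by the posterior's left skew.

MAP = 1.000; posterior mean = 0.875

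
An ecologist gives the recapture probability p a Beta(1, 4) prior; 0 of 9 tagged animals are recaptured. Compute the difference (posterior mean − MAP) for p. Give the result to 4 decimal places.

0.0714

Posterior: Beta(1+0, 4+9) = Beta(1, 13).
Since α = 1 ≤ 1 and β > 1, the Beta density is monotone decreasing on [0,1]; the mode is at 0.
Mean = 1/(1+13) = 0.0714.
Difference = 0.0714 − 0.0000 = 0.0714.
Mean > mode: the posterior has a right tail.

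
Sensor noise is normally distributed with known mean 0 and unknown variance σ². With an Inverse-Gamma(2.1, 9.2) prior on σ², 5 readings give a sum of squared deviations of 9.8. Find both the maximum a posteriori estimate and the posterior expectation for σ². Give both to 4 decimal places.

Posterior: Inverse-Gamma(shape = 2.1+5/2 = 4.6, scale = 9.2+9.8/2 = 14.1).
Mode = β/(α+1) = 14.1/5.6 = 2.5179.
Mean = β/(α−1) = 14.1/3.6 = 3.9167.
Right-skewed posterior ⇒ mode < mean.

maximum a posteriori estimate = 2.5179, posterior expectation = 3.9167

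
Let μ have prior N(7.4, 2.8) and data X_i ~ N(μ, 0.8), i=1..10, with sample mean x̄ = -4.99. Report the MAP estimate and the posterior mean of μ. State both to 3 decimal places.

Posterior for μ is Normal. Precision-weighted mean: (1/2.8·7.4 + 10/0.8·-4.99) / (1/2.8 + 10/0.8) = -4.646.
A Normal posterior is symmetric, so mode = mean.

MAP: -4.646. Posterior mean: -4.646.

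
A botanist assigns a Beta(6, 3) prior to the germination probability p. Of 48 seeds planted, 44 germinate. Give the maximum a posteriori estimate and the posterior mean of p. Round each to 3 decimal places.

Posterior: Beta(6+44, 3+4) = Beta(50, 7).
Mode = (50−1)/(50+7−2) = 49/55 = 0.891.
Mean = 50/(50+7) = 50/57 = 0.877.

p_MAP = 0.891, E[p|data] = 0.877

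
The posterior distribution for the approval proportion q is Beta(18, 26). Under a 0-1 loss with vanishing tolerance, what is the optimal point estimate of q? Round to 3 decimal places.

0.405

Mode = (18−1)/(18+26−2) = 17/42 = 0.405.
Mean = 18/(18+26) = 18/44 = 0.409.
This is the posterior mode — the MAP estimate.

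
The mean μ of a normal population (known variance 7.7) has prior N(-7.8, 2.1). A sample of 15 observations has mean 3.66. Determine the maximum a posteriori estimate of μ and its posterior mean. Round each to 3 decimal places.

Posterior for μ is Normal. Precision-weighted mean: (1/2.1·-7.8 + 15/7.7·3.66) / (1/2.1 + 15/7.7) = 1.409.
A Normal posterior is symmetric, so mode = mean.

μ_MAP = 1.409, E[μ|data] = 1.409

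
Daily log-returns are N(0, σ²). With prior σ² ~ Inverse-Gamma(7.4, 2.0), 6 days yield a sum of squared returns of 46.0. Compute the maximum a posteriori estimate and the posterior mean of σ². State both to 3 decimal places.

MAP: 2.193. Posterior mean: 2.660.

Posterior: Inverse-Gamma(shape = 7.4+6/2 = 10.4, scale = 2.0+46.0/2 = 25.0).
Mode = β/(α+1) = 25.0/11.4 = 2.193.
Mean = β/(α−1) = 25.0/9.4 = 2.660.
Mean > mode: the posterior has a right tail.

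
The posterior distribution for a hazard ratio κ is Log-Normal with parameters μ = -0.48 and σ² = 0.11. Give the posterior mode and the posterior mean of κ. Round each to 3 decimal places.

Mode = exp(μ − σ²) = exp(-0.59) = 0.554.
Mean = exp(μ + σ²/2) = exp(-0.425) = 0.654.

posterior mode = 0.554, posterior mean = 0.654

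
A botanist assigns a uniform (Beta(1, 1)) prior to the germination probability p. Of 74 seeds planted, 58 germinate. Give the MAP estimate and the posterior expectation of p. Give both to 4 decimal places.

MAP = 0.7838, posterior mean = 0.7763

Posterior: Beta(1+58, 1+16) = Beta(59, 17).
Mode = (59−1)/(59+17−2) = 58/74 = 0.7838.
Mean = 59/(59+17) = 59/76 = 0.7763.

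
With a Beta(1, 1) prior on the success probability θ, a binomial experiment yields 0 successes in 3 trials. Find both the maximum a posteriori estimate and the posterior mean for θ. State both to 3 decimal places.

Posterior: Beta(1+0, 1+3) = Beta(1, 4).
Since α = 1 ≤ 1 and β > 1, the Beta density is monotone decreasing on [0,1]; the mode is at 0.
Mean = 1/(1+4) = 0.200.

MAP = 0.000, posterior mean = 0.200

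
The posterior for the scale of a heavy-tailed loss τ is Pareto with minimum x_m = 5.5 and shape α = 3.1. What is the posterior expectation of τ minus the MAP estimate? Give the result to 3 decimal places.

The Pareto density is strictly decreasing on [x_m, ∞), so the mode is x_m = 5.500.
Mean = α·x_m/(α−1) = 3.1·5.5/2.1 = 8.119.
Difference = 8.119 − 5.500 = 2.619.

2.619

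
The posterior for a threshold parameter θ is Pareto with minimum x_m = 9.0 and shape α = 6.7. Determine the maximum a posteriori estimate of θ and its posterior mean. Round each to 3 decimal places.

MAP = 9.000; posterior mean = 10.579

The Pareto density is strictly decreasing on [x_m, ∞), so the mode is x_m = 9.000.
Mean = α·x_m/(α−1) = 6.7·9.0/5.7 = 10.579.
The mean is pulled above the mode by the posterior's right skew.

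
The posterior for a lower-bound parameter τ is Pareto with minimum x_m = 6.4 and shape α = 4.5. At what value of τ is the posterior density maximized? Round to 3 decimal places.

The Pareto density is strictly decreasing on [x_m, ∞), so the mode is x_m = 6.400.
Mean = α·x_m/(α−1) = 4.5·6.4/3.5 = 8.229.
This is the posterior mode — the MAP estimate.

6.400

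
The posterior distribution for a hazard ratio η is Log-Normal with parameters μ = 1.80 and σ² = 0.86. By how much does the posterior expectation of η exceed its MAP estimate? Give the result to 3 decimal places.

6.740

Mode = exp(μ − σ²) = exp(0.94) = 2.560.
Mean = exp(μ + σ²/2) = exp(2.230) = 9.300.
Difference = 9.300 − 2.560 = 6.740.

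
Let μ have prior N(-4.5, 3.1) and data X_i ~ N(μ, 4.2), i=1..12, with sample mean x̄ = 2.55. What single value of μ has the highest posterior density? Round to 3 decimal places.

Posterior for μ is Normal. Precision-weighted mean: (1/3.1·-4.5 + 12/4.2·2.55) / (1/3.1 + 12/4.2) = 1.835.
A Normal posterior is symmetric, so mode = mean.
This is the posterior mode — the MAP estimate.

1.835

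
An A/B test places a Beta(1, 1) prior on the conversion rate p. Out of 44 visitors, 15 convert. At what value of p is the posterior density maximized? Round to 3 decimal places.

Posterior: Beta(1+15, 1+29) = Beta(16, 30).
Mode = (16−1)/(16+30−2) = 15/44 = 0.341.
Mean = 16/(16+30) = 16/46 = 0.348.
This is the posterior mode — the MAP estimate.

0.341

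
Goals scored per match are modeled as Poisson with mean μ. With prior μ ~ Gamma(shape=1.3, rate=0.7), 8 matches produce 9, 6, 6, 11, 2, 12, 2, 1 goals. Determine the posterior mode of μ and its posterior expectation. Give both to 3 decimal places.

MAP: 5.667. Posterior mean: 5.782.

Σ counts = 49. Posterior: Gamma(shape = 1.3+49 = 50.3, rate = 0.7+8 = 8.7).
Mode = (α−1)/β = 49.3/8.7 = 5.667.
Mean = α/β = 50.3/8.7 = 5.782.
Mean > mode: the posterior has a right tail.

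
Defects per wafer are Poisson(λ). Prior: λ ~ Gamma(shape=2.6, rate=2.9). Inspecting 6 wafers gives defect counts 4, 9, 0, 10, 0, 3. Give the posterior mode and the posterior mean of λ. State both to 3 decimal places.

MAP = 3.101; posterior mean = 3.213

Σ counts = 26. Posterior: Gamma(shape = 2.6+26 = 28.6, rate = 2.9+6 = 8.9).
Mode = (α−1)/β = 27.6/8.9 = 3.101.
Mean = α/β = 28.6/8.9 = 3.213.
The posterior is right-skewed, so the mean exceeds the mode.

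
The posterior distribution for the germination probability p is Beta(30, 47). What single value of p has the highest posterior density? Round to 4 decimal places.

Mode = (30−1)/(30+47−2) = 29/75 = 0.3867.
Mean = 30/(30+47) = 30/77 = 0.3896.
This is the posterior mode — the MAP estimate.

0.3867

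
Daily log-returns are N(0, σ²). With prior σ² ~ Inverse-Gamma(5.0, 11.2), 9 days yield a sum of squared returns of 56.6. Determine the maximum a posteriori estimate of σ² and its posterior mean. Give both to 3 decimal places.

σ²_MAP = 3.762, E[σ²|data] = 4.647

Posterior: Inverse-Gamma(shape = 5.0+9/2 = 9.5, scale = 11.2+56.6/2 = 39.5).
Mode = β/(α+1) = 39.5/10.5 = 3.762.
Mean = β/(α−1) = 39.5/8.5 = 4.647.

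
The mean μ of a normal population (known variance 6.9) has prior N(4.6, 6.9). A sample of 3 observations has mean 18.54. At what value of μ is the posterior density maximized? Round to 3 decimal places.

Posterior for μ is Normal. Precision-weighted mean: (1/6.9·4.6 + 3/6.9·18.54) / (1/6.9 + 3/6.9) = 15.055.
A Normal posterior is symmetric, so mode = mean.
This is the posterior mode — the MAP estimate.

15.055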